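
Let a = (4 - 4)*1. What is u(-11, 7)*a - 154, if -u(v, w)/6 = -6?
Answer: -154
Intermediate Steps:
u(v, w) = 36 (u(v, w) = -6*(-6) = 36)
a = 0 (a = 0*1 = 0)
u(-11, 7)*a - 154 = 36*0 - 154 = 0 - 154 = -154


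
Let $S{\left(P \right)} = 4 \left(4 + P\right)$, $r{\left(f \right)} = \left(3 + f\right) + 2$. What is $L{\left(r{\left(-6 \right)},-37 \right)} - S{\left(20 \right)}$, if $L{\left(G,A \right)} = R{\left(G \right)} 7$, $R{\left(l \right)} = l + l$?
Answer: $-110$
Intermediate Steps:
$r{\left(f \right)} = 5 + f$
$R{\left(l \right)} = 2 l$
$S{\left(P \right)} = 16 + 4 P$
$L{\left(G,A \right)} = 14 G$ ($L{\left(G,A \right)} = 2 G 7 = 14 G$)
$L{\left(r{\left(-6 \right)},-37 \right)} - S{\left(20 \right)} = 14 \left(5 - 6\right) - \left(16 + 4 \cdot 20\right) = 14 \left(-1\right) - \left(16 + 80\right) = -14 - 96 = -110$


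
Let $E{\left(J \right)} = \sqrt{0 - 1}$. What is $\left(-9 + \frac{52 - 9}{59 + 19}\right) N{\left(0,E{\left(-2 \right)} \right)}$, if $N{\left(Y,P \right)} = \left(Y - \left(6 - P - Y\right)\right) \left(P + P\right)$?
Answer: $\frac{659}{39} + \frac{1318 i}{13} \approx 16.897 + 101.38 i$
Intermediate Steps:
$E{\left(J \right)} = i$ ($E{\left(J \right)} = \sqrt{-1} = i$)
$N{\left(Y,P \right)} = 2 P \left(-6 + P + 2 Y\right)$ ($N{\left(Y,P \right)} = \left(Y - \left(6 - P - Y\right)\right) 2 P = \left(Y + \left(-6 + P + Y\right)\right) 2 P = \left(-6 + P + 2 Y\right) 2 P = 2 P \left(-6 + P + 2 Y\right)$)
$\left(-9 + \frac{52 - 9}{59 + 19}\right) N{\left(0,E{\left(-2 \right)} \right)} = \left(-9 + \frac{52 - 9}{59 + 19}\right) 2 i \left(-6 + i + 2 \cdot 0\right) = \left(-9 + \frac{43}{78}\right) 2 i \left(-6 + i + 0\right) = \left(-9 + 43 \cdot \frac{1}{78}\right) 2 i \left(-6 + i\right) = \left(-9 + \frac{43}{78}\right) 2 i \left(-6 + i\right) = - \frac{659 \cdot 2 i \left(-6 + i\right)}{78} = - \frac{659 i \left(-6 + i\right)}{39}$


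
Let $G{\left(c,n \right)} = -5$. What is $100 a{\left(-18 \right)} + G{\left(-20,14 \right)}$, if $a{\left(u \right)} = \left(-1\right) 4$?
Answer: $-405$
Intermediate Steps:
$a{\left(u \right)} = -4$
$100 a{\left(-18 \right)} + G{\left(-20,14 \right)} = 100 \left(-4\right) - 5 = -400 - 5 = -405$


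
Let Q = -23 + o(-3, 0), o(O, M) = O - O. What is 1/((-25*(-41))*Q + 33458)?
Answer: 1/9883 ≈ 0.00010118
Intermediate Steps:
o(O, M) = 0
Q = -23 (Q = -23 + 0 = -23)
1/((-25*(-41))*Q + 33458) = 1/(-25*(-41)*(-23) + 33458) = 1/(1025*(-23) + 33458) = 1/(-23575 + 33458) = 1/9883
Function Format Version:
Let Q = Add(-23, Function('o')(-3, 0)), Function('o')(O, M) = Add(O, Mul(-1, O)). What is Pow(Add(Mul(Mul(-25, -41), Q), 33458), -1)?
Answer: Rational(1, 9883) ≈ 0.00010118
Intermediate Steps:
Function('o')(O, M) = 0
Q = -23 (Q = Add(-23, 0) = -23)
Pow(Add(Mul(Mul(-25, -41), Q), 33458), -1) = Pow(Add(Mul(Mul(-25, -41), -23), 33458), -1) = Pow(Add(Mul(1025, -23), 33458), -1) = Pow(Add(-23575, 33458), -1) = Pow(9883, -1) = Rational(1, 9883)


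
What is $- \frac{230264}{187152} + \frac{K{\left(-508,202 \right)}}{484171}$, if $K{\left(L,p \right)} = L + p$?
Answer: $- \frac{13943052457}{11326696374} \approx -1.231$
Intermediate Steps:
$- \frac{230264}{187152} + \frac{K{\left(-508,202 \right)}}{484171} = - \frac{230264}{187152} + \frac{-508 + 202}{484171} = \left(-230264\right) \frac{1}{187152} - \frac{306}{484171} = - \frac{28783}{23394} - \frac{306}{484171} = - \frac{13943052457}{11326696374}$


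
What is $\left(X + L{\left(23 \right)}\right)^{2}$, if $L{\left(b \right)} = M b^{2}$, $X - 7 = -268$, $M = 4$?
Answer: $3441025$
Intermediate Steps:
$X = -261$ ($X = 7 - 268 = -261$)
$L{\left(b \right)} = 4 b^{2}$
$\left(X + L{\left(23 \right)}\right)^{2} = \left(-261 + 4 \cdot 23^{2}\right)^{2} = \left(-261 + 4 \cdot 529\right)^{2} = \left(-261 + 2116\right)^{2} = 1855^{2} = 3441025$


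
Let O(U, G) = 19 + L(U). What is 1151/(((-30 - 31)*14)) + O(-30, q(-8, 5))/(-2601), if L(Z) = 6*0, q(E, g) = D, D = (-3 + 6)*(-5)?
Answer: -3009977/2221254 ≈ -1.3551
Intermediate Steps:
D = -15 (D = 3*(-5) = -15)
q(E, g) = -15
L(Z) = 0
O(U, G) = 19 (O(U, G) = 19 + 0 = 19)
1151/(((-30 - 31)*14)) + O(-30, q(-8, 5))/(-2601) = 1151/(((-30 - 31)*14)) + 19/(-2601) = 1151/((-61*14)) + 19*(-1/2601) = 1151/(-854) - 19/2601 = 1151*(-1/854) - 19/2601 = -1151/854 - 19/2601 = -3009977/2221254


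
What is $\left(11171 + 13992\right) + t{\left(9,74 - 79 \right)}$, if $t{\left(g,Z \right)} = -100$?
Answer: $25063$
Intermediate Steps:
$\left(11171 + 13992\right) + t{\left(9,74 - 79 \right)} = \left(11171 + 13992\right) - 100 = 25163 - 100 = 25063$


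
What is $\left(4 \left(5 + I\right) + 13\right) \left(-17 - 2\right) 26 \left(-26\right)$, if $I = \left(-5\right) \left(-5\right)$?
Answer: $1708252$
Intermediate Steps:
$I = 25$
$\left(4 \left(5 + I\right) + 13\right) \left(-17 - 2\right) 26 \left(-26\right) = \left(4 \left(5 + 25\right) + 13\right) \left(-17 - 2\right) 26 \left(-26\right) = \left(4 \cdot 30 + 13\right) \left(-19\right) 26 \left(-26\right) = \left(120 + 13\right) \left(-19\right) 26 \left(-26\right) = 133 \left(-19\right) 26 \left(-26\right) = \left(-2527\right) 26 \left(-26\right) = \left(-65702\right) \left(-26\right) = 1708252$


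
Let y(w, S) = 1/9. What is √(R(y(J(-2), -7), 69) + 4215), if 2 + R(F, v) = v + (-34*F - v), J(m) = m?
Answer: √37883/3 ≈ 64.879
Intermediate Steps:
y(w, S) = ⅑
R(F, v) = -2 - 34*F (R(F, v) = -2 + (v + (-34*F - v)) = -2 + (v + (-v - 34*F)) = -2 - 34*F)
√(R(y(J(-2), -7), 69) + 4215) = √((-2 - 34*⅑) + 4215) = √((-2 - 34/9) + 4215) = √(-52/9 + 4215) = √(37883/9) = √37883/3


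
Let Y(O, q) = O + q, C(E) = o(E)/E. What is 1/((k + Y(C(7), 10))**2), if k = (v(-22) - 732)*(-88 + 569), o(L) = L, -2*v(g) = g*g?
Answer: 1/219476321289 ≈ 4.5563e-12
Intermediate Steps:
v(g) = -g**2/2 (v(g) = -g*g/2 = -g**2/2)
C(E) = 1 (C(E) = E/E = 1)
k = -468494 (k = (-1/2*(-22)**2 - 732)*(-88 + 569) = (-1/2*484 - 732)*481 = (-242 - 732)*481 = -974*481 = -468494)
1/((k + Y(C(7), 10))**2) = 1/((-468494 + (1 + 10))**2) = 1/((-468494 + 11)**2) = 1/((-468483)**2) = 1/219476321289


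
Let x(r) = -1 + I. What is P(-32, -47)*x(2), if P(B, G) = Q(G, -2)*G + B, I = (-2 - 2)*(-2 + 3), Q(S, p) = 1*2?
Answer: 630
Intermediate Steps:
Q(S, p) = 2
I = -4 (I = -4*1 = -4)
P(B, G) = B + 2*G (P(B, G) = 2*G + B = B + 2*G)
x(r) = -5 (x(r) = -1 - 4 = -5)
P(-32, -47)*x(2) = (-32 + 2*(-47))*(-5) = (-32 - 94)*(-5) = -126*(-5) = 630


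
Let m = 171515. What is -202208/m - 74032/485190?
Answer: -2216137960/1664347257 ≈ -1.3315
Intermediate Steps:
-202208/m - 74032/485190 = -202208/171515 - 74032/485190 = -202208*1/171515 - 74032*1/485190 = -202208/171515 - 37016/242595 = -2216137960/1664347257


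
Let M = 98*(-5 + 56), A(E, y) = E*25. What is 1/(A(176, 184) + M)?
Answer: 1/9398 ≈ 0.00010641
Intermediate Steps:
A(E, y) = 25*E
M = 4998 (M = 98*51 = 4998)
1/(A(176, 184) + M) = 1/(25*176 + 4998) = 1/(4400 + 4998) = 1/9398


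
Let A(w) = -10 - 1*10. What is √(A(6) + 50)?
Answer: √30 ≈ 5.4772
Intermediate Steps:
A(w) = -20 (A(w) = -10 - 10 = -20)
√(A(6) + 50) = √(-20 + 50) = √30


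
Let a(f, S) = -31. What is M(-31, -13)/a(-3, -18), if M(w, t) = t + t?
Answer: 26/31 ≈ 0.83871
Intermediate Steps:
M(w, t) = 2*t
M(-31, -13)/a(-3, -18) = (2*(-13))/(-31) = -26*(-1/31) = 26/31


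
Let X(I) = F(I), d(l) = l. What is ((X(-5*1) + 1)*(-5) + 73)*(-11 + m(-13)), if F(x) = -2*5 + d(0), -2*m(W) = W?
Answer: -531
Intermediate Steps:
m(W) = -W/2
F(x) = -10 (F(x) = -2*5 + 0 = -10 + 0 = -10)
X(I) = -10
((X(-5*1) + 1)*(-5) + 73)*(-11 + m(-13)) = ((-10 + 1)*(-5) + 73)*(-11 - ½*(-13)) = (-9*(-5) + 73)*(-11 + 13/2) = (45 + 73)*(-9/2) = 118*(-9/2) = -531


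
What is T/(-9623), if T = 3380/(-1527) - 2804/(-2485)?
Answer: 4117592/36515387685 ≈ 0.00011276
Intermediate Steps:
T = -4117592/3794595 (T = 3380*(-1/1527) - 2804*(-1/2485) = -3380/1527 + 2804/2485 = -4117592/3794595 ≈ -1.0851)
T/(-9623) = -4117592/3794595/(-9623) = -4117592/3794595*(-1/9623) = 4117592/36515387685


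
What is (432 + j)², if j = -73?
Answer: 128881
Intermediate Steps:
(432 + j)² = (432 - 73)² = 359² = 128881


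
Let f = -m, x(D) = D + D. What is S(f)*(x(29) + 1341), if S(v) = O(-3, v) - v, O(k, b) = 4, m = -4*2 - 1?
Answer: -6995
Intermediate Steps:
m = -9 (m = -8 - 1 = -9)
x(D) = 2*D
f = 9 (f = -1*(-9) = 9)
S(v) = 4 - v
S(f)*(x(29) + 1341) = (4 - 1*9)*(2*29 + 1341) = (4 - 9)*(58 + 1341) = -5*1399 = -6995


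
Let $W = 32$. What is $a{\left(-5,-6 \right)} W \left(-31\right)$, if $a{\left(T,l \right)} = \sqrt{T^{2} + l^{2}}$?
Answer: $- 992 \sqrt{61} \approx -7747.8$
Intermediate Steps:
$a{\left(-5,-6 \right)} W \left(-31\right) = \sqrt{\left(-5\right)^{2} + \left(-6\right)^{2}} \cdot 32 \left(-31\right) = \sqrt{25 + 36} \cdot 32 \left(-31\right) = \sqrt{61} \cdot 32 \left(-31\right) = 32 \sqrt{61} \left(-31\right) = - 992 \sqrt{61}$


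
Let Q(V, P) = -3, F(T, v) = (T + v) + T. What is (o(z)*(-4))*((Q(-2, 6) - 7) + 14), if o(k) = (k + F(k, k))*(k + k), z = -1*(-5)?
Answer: -3200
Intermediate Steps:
F(T, v) = v + 2*T
z = 5
o(k) = 8*k² (o(k) = (k + (k + 2*k))*(k + k) = (k + 3*k)*(2*k) = (4*k)*(2*k) = 8*k²)
(o(z)*(-4))*((Q(-2, 6) - 7) + 14) = ((8*5²)*(-4))*((-3 - 7) + 14) = ((8*25)*(-4))*(-10 + 14) = (200*(-4))*4 = -800*4 = -3200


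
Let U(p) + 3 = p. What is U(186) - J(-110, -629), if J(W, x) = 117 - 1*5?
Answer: 71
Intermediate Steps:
U(p) = -3 + p
J(W, x) = 112 (J(W, x) = 117 - 5 = 112)
U(186) - J(-110, -629) = (-3 + 186) - 1*112 = 183 - 112 = 71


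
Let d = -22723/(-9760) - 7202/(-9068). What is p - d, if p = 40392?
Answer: 893641074719/22125920 ≈ 40389.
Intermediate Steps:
d = 69085921/22125920 (d = -22723*(-1/9760) - 7202*(-1/9068) = 22723/9760 + 3601/4534 = 69085921/22125920 ≈ 3.1224)
p - d = 40392 - 1*69085921/22125920 = 40392 - 69085921/22125920 = 893641074719/22125920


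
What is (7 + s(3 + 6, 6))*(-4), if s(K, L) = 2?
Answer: -36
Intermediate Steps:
(7 + s(3 + 6, 6))*(-4) = (7 + 2)*(-4) = 9*(-4) = -36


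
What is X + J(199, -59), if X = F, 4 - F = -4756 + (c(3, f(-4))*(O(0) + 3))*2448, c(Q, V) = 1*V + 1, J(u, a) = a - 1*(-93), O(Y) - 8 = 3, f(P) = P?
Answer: 107610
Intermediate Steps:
O(Y) = 11 (O(Y) = 8 + 3 = 11)
J(u, a) = 93 + a (J(u, a) = a + 93 = 93 + a)
c(Q, V) = 1 + V (c(Q, V) = V + 1 = 1 + V)
F = 107576 (F = 4 - (-4756 + ((1 - 4)*(11 + 3))*2448) = 4 - (-4756 - 3*14*2448) = 4 - (-4756 - 42*2448) = 4 - (-4756 - 102816) = 4 - 1*(-107572) = 4 + 107572 = 107576)
X = 107576
X + J(199, -59) = 107576 + (93 - 59) = 107576 + 34 = 107610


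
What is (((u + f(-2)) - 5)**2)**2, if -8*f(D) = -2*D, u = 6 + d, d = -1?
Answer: 1/16 ≈ 0.062500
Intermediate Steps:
u = 5 (u = 6 - 1 = 5)
f(D) = D/4 (f(D) = -(-1)*D/4 = D/4)
(((u + f(-2)) - 5)**2)**2 = (((5 + (1/4)*(-2)) - 5)**2)**2 = (((5 - 1/2) - 5)**2)**2 = ((9/2 - 5)**2)**2 = ((-1/2)**2)**2 = (1/4)**2 = 1/16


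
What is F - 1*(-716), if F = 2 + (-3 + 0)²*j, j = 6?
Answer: 772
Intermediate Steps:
F = 56 (F = 2 + (-3 + 0)²*6 = 2 + (-3)²*6 = 2 + 9*6 = 2 + 54 = 56)
F - 1*(-716) = 56 - 1*(-716) = 56 + 716 = 772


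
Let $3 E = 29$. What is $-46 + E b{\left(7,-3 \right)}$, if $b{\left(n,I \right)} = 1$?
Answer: $- \frac{109}{3} \approx -36.333$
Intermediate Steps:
$E = \frac{29}{3}$ ($E = \frac{1}{3} \cdot 29 = \frac{29}{3} \approx 9.6667$)
$-46 + E b{\left(7,-3 \right)} = -46 + \frac{29}{3} \cdot 1 = -46 + \frac{29}{3} = - \frac{109}{3}$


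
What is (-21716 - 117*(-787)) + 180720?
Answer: 251083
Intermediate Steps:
(-21716 - 117*(-787)) + 180720 = (-21716 + 92079) + 180720 = 70363 + 180720 = 251083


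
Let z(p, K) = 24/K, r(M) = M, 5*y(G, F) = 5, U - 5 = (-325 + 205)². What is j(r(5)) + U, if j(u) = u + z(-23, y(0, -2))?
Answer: 14434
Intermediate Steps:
U = 14405 (U = 5 + (-325 + 205)² = 5 + (-120)² = 5 + 14400 = 14405)
y(G, F) = 1 (y(G, F) = (⅕)*5 = 1)
j(u) = 24 + u (j(u) = u + 24/1 = u + 24*1 = u + 24 = 24 + u)
j(r(5)) + U = (24 + 5) + 14405 = 29 + 14405 = 14434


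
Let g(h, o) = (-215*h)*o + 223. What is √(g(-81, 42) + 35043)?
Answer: 2*√191674 ≈ 875.61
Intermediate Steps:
g(h, o) = 223 - 215*h*o (g(h, o) = -215*h*o + 223 = 223 - 215*h*o)
√(g(-81, 42) + 35043) = √((223 - 215*(-81)*42) + 35043) = √((223 + 731430) + 35043) = √(731653 + 35043) = √766696 = 2*√191674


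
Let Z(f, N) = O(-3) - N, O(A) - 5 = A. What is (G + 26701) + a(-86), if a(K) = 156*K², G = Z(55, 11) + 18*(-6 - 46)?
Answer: 1179532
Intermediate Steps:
O(A) = 5 + A
Z(f, N) = 2 - N (Z(f, N) = (5 - 3) - N = 2 - N)
G = -945 (G = (2 - 1*11) + 18*(-6 - 46) = (2 - 11) + 18*(-52) = -9 - 936 = -945)
(G + 26701) + a(-86) = (-945 + 26701) + 156*(-86)² = 25756 + 156*7396 = 25756 + 1153776 = 1179532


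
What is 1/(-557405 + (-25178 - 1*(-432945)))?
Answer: -1/149638 ≈ -6.6828e-6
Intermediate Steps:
1/(-557405 + (-25178 - 1*(-432945))) = 1/(-557405 + (-25178 + 432945)) = 1/(-557405 + 407767) = 1/(-149638) = -1/149638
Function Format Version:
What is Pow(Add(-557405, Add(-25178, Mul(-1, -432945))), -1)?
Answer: Rational(-1, 149638) ≈ -6.6828e-6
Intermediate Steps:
Pow(Add(-557405, Add(-25178, Mul(-1, -432945))), -1) = Pow(Add(-557405, Add(-25178, 432945)), -1) = Pow(Add(-557405, 407767), -1) = Pow(-149638, -1) = Rational(-1, 149638)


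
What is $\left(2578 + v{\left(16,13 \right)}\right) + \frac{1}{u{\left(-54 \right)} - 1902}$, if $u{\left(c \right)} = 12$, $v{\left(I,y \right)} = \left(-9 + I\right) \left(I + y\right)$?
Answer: $\frac{5256089}{1890} \approx 2781.0$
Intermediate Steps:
$\left(2578 + v{\left(16,13 \right)}\right) + \frac{1}{u{\left(-54 \right)} - 1902} = \left(2578 + \left(16^{2} - 144 - 117 + 16 \cdot 13\right)\right) + \frac{1}{12 - 1902} = \left(2578 + \left(256 - 144 - 117 + 208\right)\right) + \frac{1}{-1890} = \left(2578 + 203\right) - \frac{1}{1890} = 2781 - \frac{1}{1890} = \frac{5256089}{1890}$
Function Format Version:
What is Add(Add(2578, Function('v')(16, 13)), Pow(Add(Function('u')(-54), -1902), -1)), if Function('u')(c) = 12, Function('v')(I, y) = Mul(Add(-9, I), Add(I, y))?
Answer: Rational(5256089, 1890) ≈ 2781.0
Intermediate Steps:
Add(Add(2578, Function('v')(16, 13)), Pow(Add(Function('u')(-54), -1902), -1)) = Add(Add(2578, Add(Pow(16, 2), Mul(-9, 16), Mul(-9, 13), Mul(16, 13))), Pow(Add(12, -1902), -1)) = Add(Add(2578, Add(256, -144, -117, 208)), Pow(-1890, -1)) = Add(Add(2578, 203), Rational(-1, 1890)) = Add(2781, Rational(-1, 1890)) = Rational(5256089, 1890)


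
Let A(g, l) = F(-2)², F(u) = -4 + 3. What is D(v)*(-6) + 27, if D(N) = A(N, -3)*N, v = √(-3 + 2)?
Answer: 27 - 6*I ≈ 27.0 - 6.0*I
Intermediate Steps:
F(u) = -1
v = I (v = √(-1) = I ≈ 1.0*I)
A(g, l) = 1 (A(g, l) = (-1)² = 1)
D(N) = N (D(N) = 1*N = N)
D(v)*(-6) + 27 = I*(-6) + 27 = -6*I + 27 = 27 - 6*I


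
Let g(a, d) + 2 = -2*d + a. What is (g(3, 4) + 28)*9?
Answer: 189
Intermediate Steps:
g(a, d) = -2 + a - 2*d (g(a, d) = -2 + (-2*d + a) = -2 + (a - 2*d) = -2 + a - 2*d)
(g(3, 4) + 28)*9 = ((-2 + 3 - 2*4) + 28)*9 = ((-2 + 3 - 8) + 28)*9 = (-7 + 28)*9 = 21*9 = 189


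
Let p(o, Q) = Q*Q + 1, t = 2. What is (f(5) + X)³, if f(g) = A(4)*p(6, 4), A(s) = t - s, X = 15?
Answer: -6859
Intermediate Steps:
p(o, Q) = 1 + Q² (p(o, Q) = Q² + 1 = 1 + Q²)
A(s) = 2 - s
f(g) = -34 (f(g) = (2 - 1*4)*(1 + 4²) = (2 - 4)*(1 + 16) = -2*17 = -34)
(f(5) + X)³ = (-34 + 15)³ = (-19)³ = -6859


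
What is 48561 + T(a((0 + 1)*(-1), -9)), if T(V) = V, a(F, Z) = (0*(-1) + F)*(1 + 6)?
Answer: 48554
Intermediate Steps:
a(F, Z) = 7*F (a(F, Z) = (0 + F)*7 = F*7 = 7*F)
48561 + T(a((0 + 1)*(-1), -9)) = 48561 + 7*((0 + 1)*(-1)) = 48561 + 7*(1*(-1)) = 48561 + 7*(-1) = 48561 - 7 = 48554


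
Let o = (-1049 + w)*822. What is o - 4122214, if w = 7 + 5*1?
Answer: -4974628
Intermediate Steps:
w = 12 (w = 7 + 5 = 12)
o = -852414 (o = (-1049 + 12)*822 = -1037*822 = -852414)
o - 4122214 = -852414 - 4122214 = -4974628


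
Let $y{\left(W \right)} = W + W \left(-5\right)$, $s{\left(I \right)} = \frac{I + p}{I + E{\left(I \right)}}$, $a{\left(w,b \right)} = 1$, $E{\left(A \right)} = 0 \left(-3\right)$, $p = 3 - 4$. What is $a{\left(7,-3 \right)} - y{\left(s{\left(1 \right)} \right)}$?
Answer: $1$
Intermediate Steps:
$p = -1$ ($p = 3 - 4 = -1$)
$E{\left(A \right)} = 0$
$s{\left(I \right)} = \frac{-1 + I}{I}$ ($s{\left(I \right)} = \frac{I - 1}{I + 0} = \frac{-1 + I}{I}$)
$y{\left(W \right)} = - 4 W$ ($y{\left(W \right)} = W - 5 W = - 4 W$)
$a{\left(7,-3 \right)} - y{\left(s{\left(1 \right)} \right)} = 1 - - 4 \frac{-1 + 1}{1} = 1 - - 4 \cdot 1 \cdot 0 = 1 - \left(-4\right) 0 = 1 - 0 = 1 + 0 = 1$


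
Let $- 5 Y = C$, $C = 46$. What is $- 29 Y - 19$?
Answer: $\frac{1239}{5} \approx 247.8$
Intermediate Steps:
$Y = - \frac{46}{5}$ ($Y = \left(- \frac{1}{5}\right) 46 = - \frac{46}{5} \approx -9.2$)
$- 29 Y - 19 = \left(-29\right) \left(- \frac{46}{5}\right) - 19 = \frac{1334}{5} - 19 = \frac{1239}{5}$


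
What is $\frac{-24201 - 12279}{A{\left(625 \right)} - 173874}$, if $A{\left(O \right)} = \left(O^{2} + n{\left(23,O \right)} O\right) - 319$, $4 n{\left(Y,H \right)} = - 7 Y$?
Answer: $- \frac{145920}{765103} \approx -0.19072$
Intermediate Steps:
$n{\left(Y,H \right)} = - \frac{7 Y}{4}$ ($n{\left(Y,H \right)} = \frac{\left(-7\right) Y}{4} = - \frac{7 Y}{4}$)
$A{\left(O \right)} = -319 + O^{2} - \frac{161 O}{4}$ ($A{\left(O \right)} = \left(O^{2} + \left(- \frac{7}{4}\right) 23 O\right) - 319 = \left(O^{2} - \frac{161 O}{4}\right) - 319 = -319 + O^{2} - \frac{161 O}{4}$)
$\frac{-24201 - 12279}{A{\left(625 \right)} - 173874} = \frac{-24201 - 12279}{\left(-319 + 625^{2} - \frac{100625}{4}\right) - 173874} = - \frac{36480}{\left(-319 + 390625 - \frac{100625}{4}\right) - 173874} = - \frac{36480}{\frac{1460599}{4} - 173874} = - \frac{36480}{\frac{765103}{4}} = \left(-36480\right) \frac{4}{765103} = - \frac{145920}{765103}$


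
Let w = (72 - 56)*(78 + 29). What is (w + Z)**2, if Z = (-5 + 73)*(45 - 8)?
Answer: 17875984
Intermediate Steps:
w = 1712 (w = 16*107 = 1712)
Z = 2516 (Z = 68*37 = 2516)
(w + Z)**2 = (1712 + 2516)**2 = 4228**2 = 17875984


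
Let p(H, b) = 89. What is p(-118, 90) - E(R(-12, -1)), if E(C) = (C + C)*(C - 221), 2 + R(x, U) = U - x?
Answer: 3905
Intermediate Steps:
R(x, U) = -2 + U - x (R(x, U) = -2 + (U - x) = -2 + U - x)
E(C) = 2*C*(-221 + C) (E(C) = (2*C)*(-221 + C) = 2*C*(-221 + C))
p(-118, 90) - E(R(-12, -1)) = 89 - 2*(-2 - 1 - 1*(-12))*(-221 + (-2 - 1 - 1*(-12))) = 89 - 2*(-2 - 1 + 12)*(-221 + (-2 - 1 + 12)) = 89 - 2*9*(-221 + 9) = 89 - 2*9*(-212) = 89 - 1*(-3816) = 89 + 3816 = 3905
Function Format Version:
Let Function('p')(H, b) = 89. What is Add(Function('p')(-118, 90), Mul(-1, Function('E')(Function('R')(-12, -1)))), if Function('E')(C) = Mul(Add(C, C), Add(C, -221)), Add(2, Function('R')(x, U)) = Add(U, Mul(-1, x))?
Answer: 3905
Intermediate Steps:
Function('R')(x, U) = Add(-2, U, Mul(-1, x)) (Function('R')(x, U) = Add(-2, Add(U, Mul(-1, x))) = Add(-2, U, Mul(-1, x)))
Function('E')(C) = Mul(2, C, Add(-221, C)) (Function('E')(C) = Mul(Mul(2, C), Add(-221, C)) = Mul(2, C, Add(-221, C)))
Add(Function('p')(-118, 90), Mul(-1, Function('E')(Function('R')(-12, -1)))) = Add(89, Mul(-1, Mul(2, Add(-2, -1, Mul(-1, -12)), Add(-221, Add(-2, -1, Mul(-1, -12)))))) = Add(89, Mul(-1, Mul(2, Add(-2, -1, 12), Add(-221, Add(-2, -1, 12))))) = Add(89, Mul(-1, Mul(2, 9, Add(-221, 9)))) = Add(89, Mul(-1, Mul(2, 9, -212))) = Add(89, Mul(-1, -3816)) = Add(89, 3816) = 3905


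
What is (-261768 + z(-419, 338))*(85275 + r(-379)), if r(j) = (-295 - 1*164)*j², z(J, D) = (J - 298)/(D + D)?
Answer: 2912956823545110/169 ≈ 1.7236e+13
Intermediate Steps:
z(J, D) = (-298 + J)/(2*D) (z(J, D) = (-298 + J)/((2*D)) = (-298 + J)*(1/(2*D)) = (-298 + J)/(2*D))
r(j) = -459*j² (r(j) = (-295 - 164)*j² = -459*j²)
(-261768 + z(-419, 338))*(85275 + r(-379)) = (-261768 + (½)*(-298 - 419)/338)*(85275 - 459*(-379)²) = (-261768 + (½)*(1/338)*(-717))*(85275 - 459*143641) = (-261768 - 717/676)*(85275 - 65931219) = -176955885/676*(-65845944) = 2912956823545110/169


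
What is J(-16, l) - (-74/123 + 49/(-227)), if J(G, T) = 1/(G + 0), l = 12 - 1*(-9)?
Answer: 337279/446736 ≈ 0.75498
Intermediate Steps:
l = 21 (l = 12 + 9 = 21)
J(G, T) = 1/G
J(-16, l) - (-74/123 + 49/(-227)) = 1/(-16) - (-74/123 + 49/(-227)) = -1/16 - (-74*1/123 + 49*(-1/227)) = -1/16 - (-74/123 - 49/227) = -1/16 - 1*(-22825/27921) = -1/16 + 22825/27921 = 337279/446736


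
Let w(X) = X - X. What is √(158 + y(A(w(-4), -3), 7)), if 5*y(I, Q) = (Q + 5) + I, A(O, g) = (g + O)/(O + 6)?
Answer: √16030/10 ≈ 12.661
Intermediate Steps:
w(X) = 0
A(O, g) = (O + g)/(6 + O)
y(I, Q) = 1 + I/5 + Q/5 (y(I, Q) = ((Q + 5) + I)/5 = ((5 + Q) + I)/5 = (5 + I + Q)/5 = 1 + I/5 + Q/5)
√(158 + y(A(w(-4), -3), 7)) = √(158 + (1 + ((0 - 3)/(6 + 0))/5 + (⅕)*7)) = √(158 + (1 + (-3/6)/5 + 7/5)) = √(158 + (1 + ((⅙)*(-3))/5 + 7/5)) = √(158 + (1 + (⅕)*(-½) + 7/5)) = √(158 + (1 - ⅒ + 7/5)) = √(158 + 23/10) = √(1603/10) = √16030/10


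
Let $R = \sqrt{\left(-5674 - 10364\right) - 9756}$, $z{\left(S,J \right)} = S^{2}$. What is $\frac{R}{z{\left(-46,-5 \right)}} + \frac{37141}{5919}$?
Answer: $\frac{37141}{5919} + \frac{3 i \sqrt{2866}}{2116} \approx 6.2749 + 0.0759 i$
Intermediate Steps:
$R = 3 i \sqrt{2866}$ ($R = \sqrt{-16038 - 9756} = \sqrt{-25794} = 3 i \sqrt{2866} \approx 160.6 i$)
$\frac{R}{z{\left(-46,-5 \right)}} + \frac{37141}{5919} = \frac{3 i \sqrt{2866}}{\left(-46\right)^{2}} + \frac{37141}{5919} = \frac{3 i \sqrt{2866}}{2116} + 37141 \cdot \frac{1}{5919} = 3 i \sqrt{2866} \cdot \frac{1}{2116} + \frac{37141}{5919} = \frac{3 i \sqrt{2866}}{2116} + \frac{37141}{5919} = \frac{37141}{5919} + \frac{3 i \sqrt{2866}}{2116}$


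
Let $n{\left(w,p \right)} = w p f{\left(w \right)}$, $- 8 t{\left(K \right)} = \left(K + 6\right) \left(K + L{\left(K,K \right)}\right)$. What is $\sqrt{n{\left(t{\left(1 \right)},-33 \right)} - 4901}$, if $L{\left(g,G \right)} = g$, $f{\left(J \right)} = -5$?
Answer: $\frac{i \sqrt{20759}}{2} \approx 72.04 i$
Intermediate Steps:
$t{\left(K \right)} = - \frac{K \left(6 + K\right)}{4}$ ($t{\left(K \right)} = - \frac{\left(K + 6\right) \left(K + K\right)}{8} = - \frac{\left(6 + K\right) 2 K}{8} = - \frac{2 K \left(6 + K\right)}{8} = - \frac{K \left(6 + K\right)}{4}$)
$n{\left(w,p \right)} = - 5 p w$ ($n{\left(w,p \right)} = w p \left(-5\right) = p w \left(-5\right) = - 5 p w$)
$\sqrt{n{\left(t{\left(1 \right)},-33 \right)} - 4901} = \sqrt{\left(-5\right) \left(-33\right) \frac{1}{4} \cdot 1 \left(-6 - 1\right) - 4901} = \sqrt{\left(-5\right) \left(-33\right) \frac{1}{4} \cdot 1 \left(-7\right) - 4901} = \sqrt{\left(-5\right) \left(-33\right) \left(- \frac{7}{4}\right) - 4901} = \sqrt{- \frac{1155}{4} - 4901} = \sqrt{- \frac{20759}{4}} = \frac{i \sqrt{20759}}{2}$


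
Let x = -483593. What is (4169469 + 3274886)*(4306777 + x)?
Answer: 28461138926320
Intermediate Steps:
(4169469 + 3274886)*(4306777 + x) = (4169469 + 3274886)*(4306777 - 483593) = 7444355*3823184 = 28461138926320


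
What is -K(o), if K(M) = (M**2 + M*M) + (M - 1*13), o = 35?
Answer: -2472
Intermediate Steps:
K(M) = -13 + M + 2*M**2 (K(M) = (M**2 + M**2) + (M - 13) = 2*M**2 + (-13 + M) = -13 + M + 2*M**2)
-K(o) = -(-13 + 35 + 2*35**2) = -(-13 + 35 + 2*1225) = -(-13 + 35 + 2450) = -1*2472 = -2472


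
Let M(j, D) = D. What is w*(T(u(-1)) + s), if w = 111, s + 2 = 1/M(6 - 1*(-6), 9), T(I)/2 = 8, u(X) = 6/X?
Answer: 4699/3 ≈ 1566.3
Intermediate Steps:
T(I) = 16 (T(I) = 2*8 = 16)
s = -17/9 (s = -2 + 1/9 = -2 + ⅑ = -17/9 ≈ -1.8889)
w*(T(u(-1)) + s) = 111*(16 - 17/9) = 111*(127/9) = 4699/3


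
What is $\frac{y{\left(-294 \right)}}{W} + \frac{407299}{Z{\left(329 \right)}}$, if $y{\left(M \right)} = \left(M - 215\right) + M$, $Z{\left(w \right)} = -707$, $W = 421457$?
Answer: $- \frac{171659582364}{297970099} \approx -576.1$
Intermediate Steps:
$y{\left(M \right)} = -215 + 2 M$ ($y{\left(M \right)} = \left(-215 + M\right) + M = -215 + 2 M$)
$\frac{y{\left(-294 \right)}}{W} + \frac{407299}{Z{\left(329 \right)}} = \frac{-215 + 2 \left(-294\right)}{421457} + \frac{407299}{-707} = \left(-215 - 588\right) \frac{1}{421457} + 407299 \left(- \frac{1}{707}\right) = \left(-803\right) \frac{1}{421457} - \frac{407299}{707} = - \frac{803}{421457} - \frac{407299}{707} = - \frac{171659582364}{297970099}$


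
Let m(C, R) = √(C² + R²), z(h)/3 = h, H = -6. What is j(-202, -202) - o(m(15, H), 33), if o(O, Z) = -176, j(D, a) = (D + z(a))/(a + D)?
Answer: 178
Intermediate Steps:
z(h) = 3*h
j(D, a) = (D + 3*a)/(D + a) (j(D, a) = (D + 3*a)/(a + D) = (D + 3*a)/(D + a))
j(-202, -202) - o(m(15, H), 33) = (-202 + 3*(-202))/(-202 - 202) - 1*(-176) = (-202 - 606)/(-404) + 176 = -1/404*(-808) + 176 = 2 + 176 = 178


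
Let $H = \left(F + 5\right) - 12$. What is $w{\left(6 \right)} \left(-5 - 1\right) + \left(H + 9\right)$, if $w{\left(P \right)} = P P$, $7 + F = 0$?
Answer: $-221$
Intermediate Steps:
$F = -7$ ($F = -7 + 0 = -7$)
$w{\left(P \right)} = P^{2}$
$H = -14$ ($H = \left(-7 + 5\right) - 12 = -2 - 12 = -14$)
$w{\left(6 \right)} \left(-5 - 1\right) + \left(H + 9\right) = 6^{2} \left(-5 - 1\right) + \left(-14 + 9\right) = 36 \left(-5 - 1\right) - 5 = 36 \left(-6\right) - 5 = -216 - 5 = -221$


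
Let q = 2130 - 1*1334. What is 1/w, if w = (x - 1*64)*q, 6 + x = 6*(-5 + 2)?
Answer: -1/70048 ≈ -1.4276e-5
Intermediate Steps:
q = 796 (q = 2130 - 1334 = 796)
x = -24 (x = -6 + 6*(-5 + 2) = -6 + 6*(-3) = -6 - 18 = -24)
w = -70048 (w = (-24 - 1*64)*796 = (-24 - 64)*796 = -88*796 = -70048)
1/w = 1/(-70048) = -1/70048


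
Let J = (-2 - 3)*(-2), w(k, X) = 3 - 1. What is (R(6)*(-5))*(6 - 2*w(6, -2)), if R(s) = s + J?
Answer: -160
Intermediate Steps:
w(k, X) = 2
J = 10 (J = -5*(-2) = 10)
R(s) = 10 + s (R(s) = s + 10 = 10 + s)
(R(6)*(-5))*(6 - 2*w(6, -2)) = ((10 + 6)*(-5))*(6 - 2*2) = (16*(-5))*(6 - 4) = -80*2 = -160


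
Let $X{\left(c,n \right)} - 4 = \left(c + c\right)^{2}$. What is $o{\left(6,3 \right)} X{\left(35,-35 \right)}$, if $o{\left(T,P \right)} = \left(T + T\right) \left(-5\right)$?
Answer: $-294240$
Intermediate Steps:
$o{\left(T,P \right)} = - 10 T$ ($o{\left(T,P \right)} = 2 T \left(-5\right) = - 10 T$)
$X{\left(c,n \right)} = 4 + 4 c^{2}$ ($X{\left(c,n \right)} = 4 + \left(c + c\right)^{2} = 4 + \left(2 c\right)^{2} = 4 + 4 c^{2}$)
$o{\left(6,3 \right)} X{\left(35,-35 \right)} = \left(-10\right) 6 \left(4 + 4 \cdot 35^{2}\right) = - 60 \left(4 + 4 \cdot 1225\right) = - 60 \left(4 + 4900\right) = \left(-60\right) 4904 = -294240$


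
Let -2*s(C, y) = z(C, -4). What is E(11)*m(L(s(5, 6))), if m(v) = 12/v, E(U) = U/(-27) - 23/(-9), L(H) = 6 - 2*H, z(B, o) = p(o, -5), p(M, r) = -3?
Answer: 232/27 ≈ 8.5926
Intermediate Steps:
z(B, o) = -3
s(C, y) = 3/2 (s(C, y) = -½*(-3) = 3/2)
E(U) = 23/9 - U/27 (E(U) = U*(-1/27) - 23*(-⅑) = -U/27 + 23/9 = 23/9 - U/27)
E(11)*m(L(s(5, 6))) = (23/9 - 1/27*11)*(12/(6 - 2*3/2)) = (23/9 - 11/27)*(12/(6 - 3)) = 58*(12/3)/27 = 58*(12*(⅓))/27 = (58/27)*4 = 232/27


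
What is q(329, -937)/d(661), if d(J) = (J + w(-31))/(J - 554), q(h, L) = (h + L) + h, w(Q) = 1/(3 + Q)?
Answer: -8988/199 ≈ -45.166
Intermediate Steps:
q(h, L) = L + 2*h (q(h, L) = (L + h) + h = L + 2*h)
d(J) = (-1/28 + J)/(-554 + J) (d(J) = (J + 1/(3 - 31))/(J - 554) = (J + 1/(-28))/(-554 + J) = (J - 1/28)/(-554 + J) = (-1/28 + J)/(-554 + J))
q(329, -937)/d(661) = (-937 + 2*329)/(((-1/28 + 661)/(-554 + 661))) = (-937 + 658)/(((18507/28)/107)) = -279/((1/107)*(18507/28)) = -279/18507/2996 = -279*2996/18507 = -8988/199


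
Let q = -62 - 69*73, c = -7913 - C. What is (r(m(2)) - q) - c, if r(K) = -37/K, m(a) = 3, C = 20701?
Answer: 101102/3 ≈ 33701.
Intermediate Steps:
c = -28614 (c = -7913 - 1*20701 = -7913 - 20701 = -28614)
q = -5099 (q = -62 - 5037 = -5099)
(r(m(2)) - q) - c = (-37/3 - 1*(-5099)) - 1*(-28614) = (-37*1/3 + 5099) + 28614 = (-37/3 + 5099) + 28614 = 15260/3 + 28614 = 101102/3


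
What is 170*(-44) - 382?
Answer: -7862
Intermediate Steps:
170*(-44) - 382 = -7480 - 382 = -7862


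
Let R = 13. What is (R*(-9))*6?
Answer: -702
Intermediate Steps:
(R*(-9))*6 = (13*(-9))*6 = -117*6 = -702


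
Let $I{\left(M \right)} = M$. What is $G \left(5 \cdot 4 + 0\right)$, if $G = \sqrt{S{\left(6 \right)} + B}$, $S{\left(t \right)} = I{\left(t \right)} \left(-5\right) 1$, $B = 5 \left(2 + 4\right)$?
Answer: $0$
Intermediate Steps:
$B = 30$ ($B = 5 \cdot 6 = 30$)
$S{\left(t \right)} = - 5 t$ ($S{\left(t \right)} = t \left(-5\right) 1 = - 5 t 1 = - 5 t$)
$G = 0$ ($G = \sqrt{\left(-5\right) 6 + 30} = \sqrt{-30 + 30} = \sqrt{0} = 0$)
$G \left(5 \cdot 4 + 0\right) = 0 \left(5 \cdot 4 + 0\right) = 0 \left(20 + 0\right) = 0 \cdot 20 = 0$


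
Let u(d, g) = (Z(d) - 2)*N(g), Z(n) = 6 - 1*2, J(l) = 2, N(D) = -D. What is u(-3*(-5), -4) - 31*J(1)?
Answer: -54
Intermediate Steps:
Z(n) = 4 (Z(n) = 6 - 2 = 4)
u(d, g) = -2*g (u(d, g) = (4 - 2)*(-g) = 2*(-g) = -2*g)
u(-3*(-5), -4) - 31*J(1) = -2*(-4) - 31*2 = 8 - 62 = -54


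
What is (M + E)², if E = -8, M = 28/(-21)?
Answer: 784/9 ≈ 87.111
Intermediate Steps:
M = -4/3 (M = 28*(-1/21) = -4/3 ≈ -1.3333)
(M + E)² = (-4/3 - 8)² = (-28/3)² = 784/9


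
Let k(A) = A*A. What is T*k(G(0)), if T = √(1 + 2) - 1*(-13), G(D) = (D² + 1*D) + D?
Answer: 0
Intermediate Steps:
G(D) = D² + 2*D (G(D) = (D² + D) + D = (D + D²) + D = D² + 2*D)
k(A) = A²
T = 13 + √3 (T = √3 + 13 = 13 + √3 ≈ 14.732)
T*k(G(0)) = (13 + √3)*(0*(2 + 0))² = (13 + √3)*(0*2)² = (13 + √3)*0² = (13 + √3)*0 = 0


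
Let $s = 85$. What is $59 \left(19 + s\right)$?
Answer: $6136$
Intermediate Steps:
$59 \left(19 + s\right) = 59 \left(19 + 85\right) = 59 \cdot 104 = 6136$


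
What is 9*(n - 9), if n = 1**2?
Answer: -72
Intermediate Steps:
n = 1
9*(n - 9) = 9*(1 - 9) = 9*(-8) = -72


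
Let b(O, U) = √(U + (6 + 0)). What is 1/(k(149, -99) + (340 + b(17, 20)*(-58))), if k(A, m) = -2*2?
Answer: 42/3179 + 29*√26/12716 ≈ 0.024840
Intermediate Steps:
k(A, m) = -4
b(O, U) = √(6 + U) (b(O, U) = √(U + 6) = √(6 + U))
1/(k(149, -99) + (340 + b(17, 20)*(-58))) = 1/(-4 + (340 + √(6 + 20)*(-58))) = 1/(-4 + (340 + √26*(-58))) = 1/(-4 + (340 - 58*√26)) = 1/(336 - 58*√26)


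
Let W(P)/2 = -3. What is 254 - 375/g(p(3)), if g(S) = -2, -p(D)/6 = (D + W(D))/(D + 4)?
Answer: 883/2 ≈ 441.50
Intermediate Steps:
W(P) = -6 (W(P) = 2*(-3) = -6)
p(D) = -6*(-6 + D)/(4 + D) (p(D) = -6*(D - 6)/(D + 4) = -6*(-6 + D)/(4 + D))
254 - 375/g(p(3)) = 254 - 375/(-2) = 254 - 375*(-1)/2 = 254 - 1*(-375/2) = 254 + 375/2 = 883/2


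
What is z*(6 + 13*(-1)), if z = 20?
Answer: -140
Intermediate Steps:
z*(6 + 13*(-1)) = 20*(6 + 13*(-1)) = 20*(6 - 13) = 20*(-7) = -140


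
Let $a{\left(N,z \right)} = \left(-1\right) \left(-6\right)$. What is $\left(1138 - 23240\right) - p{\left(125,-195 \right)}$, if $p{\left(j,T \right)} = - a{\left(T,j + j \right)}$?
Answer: $-22096$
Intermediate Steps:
$a{\left(N,z \right)} = 6$
$p{\left(j,T \right)} = -6$ ($p{\left(j,T \right)} = \left(-1\right) 6 = -6$)
$\left(1138 - 23240\right) - p{\left(125,-195 \right)} = \left(1138 - 23240\right) - -6 = \left(1138 - 23240\right) + 6 = -22102 + 6 = -22096$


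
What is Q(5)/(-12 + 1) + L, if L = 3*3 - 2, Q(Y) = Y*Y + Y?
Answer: 47/11 ≈ 4.2727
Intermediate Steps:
Q(Y) = Y + Y² (Q(Y) = Y² + Y = Y + Y²)
L = 7 (L = 9 - 2 = 7)
Q(5)/(-12 + 1) + L = (5*(1 + 5))/(-12 + 1) + 7 = (5*6)/(-11) + 7 = -1/11*30 + 7 = -30/11 + 7 = 47/11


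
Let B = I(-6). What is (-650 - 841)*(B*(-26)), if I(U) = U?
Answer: -232596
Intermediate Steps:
B = -6
(-650 - 841)*(B*(-26)) = (-650 - 841)*(-6*(-26)) = -1491*156 = -232596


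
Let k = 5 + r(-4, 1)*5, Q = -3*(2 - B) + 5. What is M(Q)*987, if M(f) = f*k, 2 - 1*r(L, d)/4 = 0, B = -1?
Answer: -177660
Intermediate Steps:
r(L, d) = 8 (r(L, d) = 8 - 4*0 = 8 + 0 = 8)
Q = -4 (Q = -3*(2 - 1*(-1)) + 5 = -3*(2 + 1) + 5 = -3*3 + 5 = -9 + 5 = -4)
k = 45 (k = 5 + 8*5 = 5 + 40 = 45)
M(f) = 45*f (M(f) = f*45 = 45*f)
M(Q)*987 = (45*(-4))*987 = -180*987 = -177660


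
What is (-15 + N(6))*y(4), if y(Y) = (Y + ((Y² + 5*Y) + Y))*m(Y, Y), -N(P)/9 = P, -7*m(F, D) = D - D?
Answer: 0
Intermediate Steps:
m(F, D) = 0 (m(F, D) = -(D - D)/7 = -⅐*0 = 0)
N(P) = -9*P
y(Y) = 0 (y(Y) = (Y + ((Y² + 5*Y) + Y))*0 = (Y + (Y² + 6*Y))*0 = (Y² + 7*Y)*0 = 0)
(-15 + N(6))*y(4) = (-15 - 9*6)*0 = (-15 - 54)*0 = -69*0 = 0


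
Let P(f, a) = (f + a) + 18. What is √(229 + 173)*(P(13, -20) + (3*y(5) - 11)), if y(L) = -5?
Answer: -15*√402 ≈ -300.75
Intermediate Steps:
P(f, a) = 18 + a + f (P(f, a) = (a + f) + 18 = 18 + a + f)
√(229 + 173)*(P(13, -20) + (3*y(5) - 11)) = √(229 + 173)*((18 - 20 + 13) + (3*(-5) - 11)) = √402*(11 + (-15 - 11)) = √402*(11 - 26) = √402*(-15) = -15*√402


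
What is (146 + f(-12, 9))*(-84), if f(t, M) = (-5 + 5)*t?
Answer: -12264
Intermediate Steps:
f(t, M) = 0 (f(t, M) = 0*t = 0)
(146 + f(-12, 9))*(-84) = (146 + 0)*(-84) = 146*(-84) = -12264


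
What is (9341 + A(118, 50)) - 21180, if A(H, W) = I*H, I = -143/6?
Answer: -43954/3 ≈ -14651.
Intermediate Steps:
I = -143/6 (I = -143*⅙ = -143/6 ≈ -23.833)
A(H, W) = -143*H/6
(9341 + A(118, 50)) - 21180 = (9341 - 143/6*118) - 21180 = (9341 - 8437/3) - 21180 = 19586/3 - 21180 = -43954/3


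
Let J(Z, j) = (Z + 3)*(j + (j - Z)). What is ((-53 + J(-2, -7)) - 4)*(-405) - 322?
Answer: 27623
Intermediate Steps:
J(Z, j) = (3 + Z)*(-Z + 2*j)
((-53 + J(-2, -7)) - 4)*(-405) - 322 = ((-53 + (-1*(-2)**2 - 3*(-2) + 6*(-7) + 2*(-2)*(-7))) - 4)*(-405) - 322 = ((-53 + (-1*4 + 6 - 42 + 28)) - 4)*(-405) - 322 = ((-53 + (-4 + 6 - 42 + 28)) - 4)*(-405) - 322 = ((-53 - 12) - 4)*(-405) - 322 = (-65 - 4)*(-405) - 322 = -69*(-405) - 322 = 27945 - 322 = 27623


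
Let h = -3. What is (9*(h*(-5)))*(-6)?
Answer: -810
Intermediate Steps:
(9*(h*(-5)))*(-6) = (9*(-3*(-5)))*(-6) = (9*15)*(-6) = 135*(-6) = -810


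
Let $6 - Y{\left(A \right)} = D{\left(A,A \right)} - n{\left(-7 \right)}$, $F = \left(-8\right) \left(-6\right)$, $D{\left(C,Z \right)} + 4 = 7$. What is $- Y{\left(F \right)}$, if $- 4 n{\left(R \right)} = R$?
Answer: $- \frac{19}{4} \approx -4.75$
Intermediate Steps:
$D{\left(C,Z \right)} = 3$ ($D{\left(C,Z \right)} = -4 + 7 = 3$)
$n{\left(R \right)} = - \frac{R}{4}$
$F = 48$
$Y{\left(A \right)} = \frac{19}{4}$ ($Y{\left(A \right)} = 6 - \left(3 - \left(- \frac{1}{4}\right) \left(-7\right)\right) = 6 - \left(3 - \frac{7}{4}\right) = 6 - \frac{5}{4} = \frac{19}{4}$)
$- Y{\left(F \right)} = \left(-1\right) \frac{19}{4} = - \frac{19}{4}$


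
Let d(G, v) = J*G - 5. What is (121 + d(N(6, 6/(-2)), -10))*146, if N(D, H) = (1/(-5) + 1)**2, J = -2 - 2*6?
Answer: 390696/25 ≈ 15628.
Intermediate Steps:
J = -14 (J = -2 - 12 = -14)
N(D, H) = 16/25 (N(D, H) = (-1/5 + 1)**2 = (4/5)**2 = 16/25)
d(G, v) = -5 - 14*G (d(G, v) = -14*G - 5 = -5 - 14*G)
(121 + d(N(6, 6/(-2)), -10))*146 = (121 + (-5 - 14*16/25))*146 = (121 + (-5 - 224/25))*146 = (121 - 349/25)*146 = (2676/25)*146 = 390696/25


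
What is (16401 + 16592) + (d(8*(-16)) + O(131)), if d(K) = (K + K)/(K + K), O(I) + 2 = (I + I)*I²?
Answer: 4529174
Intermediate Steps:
O(I) = -2 + 2*I³ (O(I) = -2 + (I + I)*I² = -2 + (2*I)*I² = -2 + 2*I³)
d(K) = 1 (d(K) = (2*K)/((2*K)) = (2*K)*(1/(2*K)) = 1)
(16401 + 16592) + (d(8*(-16)) + O(131)) = (16401 + 16592) + (1 + (-2 + 2*131³)) = 32993 + (1 + (-2 + 2*2248091)) = 32993 + (1 + (-2 + 4496182)) = 32993 + (1 + 4496180) = 32993 + 4496181 = 4529174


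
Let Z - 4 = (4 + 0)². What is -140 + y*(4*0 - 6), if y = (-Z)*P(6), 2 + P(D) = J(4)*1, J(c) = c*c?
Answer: 1540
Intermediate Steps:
J(c) = c²
Z = 20 (Z = 4 + (4 + 0)² = 4 + 4² = 4 + 16 = 20)
P(D) = 14 (P(D) = -2 + 4²*1 = -2 + 16*1 = -2 + 16 = 14)
y = -280 (y = -1*20*14 = -20*14 = -280)
-140 + y*(4*0 - 6) = -140 - 280*(4*0 - 6) = -140 - 280*(0 - 6) = -140 - 280*(-6) = -140 + 1680 = 1540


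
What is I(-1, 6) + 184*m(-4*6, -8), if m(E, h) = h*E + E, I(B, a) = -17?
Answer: 30895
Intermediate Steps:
m(E, h) = E + E*h (m(E, h) = E*h + E = E + E*h)
I(-1, 6) + 184*m(-4*6, -8) = -17 + 184*((-4*6)*(1 - 8)) = -17 + 184*(-24*(-7)) = -17 + 184*168 = -17 + 30912 = 30895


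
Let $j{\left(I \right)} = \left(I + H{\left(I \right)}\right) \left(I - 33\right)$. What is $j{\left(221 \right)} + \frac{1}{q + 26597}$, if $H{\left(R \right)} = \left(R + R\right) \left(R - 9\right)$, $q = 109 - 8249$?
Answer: $\frac{325911860301}{18457} \approx 1.7658 \cdot 10^{7}$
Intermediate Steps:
$q = -8140$ ($q = 109 - 8249 = -8140$)
$H{\left(R \right)} = 2 R \left(-9 + R\right)$
$j{\left(I \right)} = \left(-33 + I\right) \left(I + 2 I \left(-9 + I\right)\right)$ ($j{\left(I \right)} = \left(I + 2 I \left(-9 + I\right)\right) \left(I - 33\right) = \left(I + 2 I \left(-9 + I\right)\right) \left(-33 + I\right) = \left(-33 + I\right) \left(I + 2 I \left(-9 + I\right)\right)$)
$j{\left(221 \right)} + \frac{1}{q + 26597} = 221 \left(561 - 18343 + 2 \cdot 221^{2}\right) + \frac{1}{-8140 + 26597} = 221 \left(561 - 18343 + 2 \cdot 48841\right) + \frac{1}{18457} = 221 \left(561 - 18343 + 97682\right) + \frac{1}{18457} = 221 \cdot 79900 + \frac{1}{18457} = 17657900 + \frac{1}{18457} = \frac{325911860301}{18457}$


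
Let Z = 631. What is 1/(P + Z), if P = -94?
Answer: 1/537 ≈ 0.0018622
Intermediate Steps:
1/(P + Z) = 1/(-94 + 631) = 1/537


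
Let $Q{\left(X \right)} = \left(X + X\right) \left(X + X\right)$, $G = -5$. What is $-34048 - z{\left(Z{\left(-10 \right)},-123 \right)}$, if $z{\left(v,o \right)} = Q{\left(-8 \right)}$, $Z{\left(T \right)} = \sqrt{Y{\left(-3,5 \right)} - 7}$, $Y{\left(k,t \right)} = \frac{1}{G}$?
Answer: $-34304$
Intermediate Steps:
$Q{\left(X \right)} = 4 X^{2}$ ($Q{\left(X \right)} = 2 X 2 X = 4 X^{2}$)
$Y{\left(k,t \right)} = - \frac{1}{5}$ ($Y{\left(k,t \right)} = \frac{1}{-5} = - \frac{1}{5}$)
$Z{\left(T \right)} = \frac{6 i \sqrt{5}}{5}$ ($Z{\left(T \right)} = \sqrt{- \frac{1}{5} - 7} = \sqrt{- \frac{36}{5}} = \frac{6 i \sqrt{5}}{5}$)
$z{\left(v,o \right)} = 256$ ($z{\left(v,o \right)} = 4 \left(-8\right)^{2} = 4 \cdot 64 = 256$)
$-34048 - z{\left(Z{\left(-10 \right)},-123 \right)} = -34048 - 256 = -34304$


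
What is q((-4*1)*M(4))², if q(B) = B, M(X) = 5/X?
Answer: 25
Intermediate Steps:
q((-4*1)*M(4))² = ((-4*1)*(5/4))² = (-20/4)² = (-4*5/4)² = (-5)² = 25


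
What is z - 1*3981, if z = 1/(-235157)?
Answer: -936160018/235157 ≈ -3981.0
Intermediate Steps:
z = -1/235157 ≈ -4.2525e-6
z - 1*3981 = -1/235157 - 1*3981 = -1/235157 - 3981 = -936160018/235157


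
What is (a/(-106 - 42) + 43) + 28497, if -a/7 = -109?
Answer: 4223157/148 ≈ 28535.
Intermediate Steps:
a = 763 (a = -7*(-109) = 763)
(a/(-106 - 42) + 43) + 28497 = (763/(-106 - 42) + 43) + 28497 = (763/(-148) + 43) + 28497 = (-1/148*763 + 43) + 28497 = (-763/148 + 43) + 28497 = 5601/148 + 28497 = 4223157/148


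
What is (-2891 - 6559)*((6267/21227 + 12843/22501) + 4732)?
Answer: -21362223660359400/477628727 ≈ -4.4726e+7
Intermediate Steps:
(-2891 - 6559)*((6267/21227 + 12843/22501) + 4732) = -9450*((6267*(1/21227) + 12843*(1/22501)) + 4732) = -9450*((6267/21227 + 12843/22501) + 4732) = -9450*(413632128/477628727 + 4732) = -9450*2260552768292/477628727 = -21362223660359400/477628727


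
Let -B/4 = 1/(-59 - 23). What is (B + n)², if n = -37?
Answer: 2295225/1681 ≈ 1365.4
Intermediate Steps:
B = 2/41 (B = -4/(-59 - 23) = -4/(-82) = -4*(-1/82) = 2/41 ≈ 0.048781)
(B + n)² = (2/41 - 37)² = (-1515/41)² = 2295225/1681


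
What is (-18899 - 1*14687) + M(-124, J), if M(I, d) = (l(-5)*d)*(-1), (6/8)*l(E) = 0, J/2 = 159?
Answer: -33586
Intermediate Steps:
J = 318 (J = 2*159 = 318)
l(E) = 0 (l(E) = (4/3)*0 = 0)
M(I, d) = 0 (M(I, d) = (0*d)*(-1) = 0*(-1) = 0)
(-18899 - 1*14687) + M(-124, J) = (-18899 - 1*14687) + 0 = (-18899 - 14687) + 0 = -33586 + 0 = -33586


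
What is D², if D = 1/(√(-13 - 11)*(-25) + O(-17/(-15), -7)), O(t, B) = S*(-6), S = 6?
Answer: (18 - 25*I*√6)²/66389904 ≈ -5.1604e-5 - 3.3206e-5*I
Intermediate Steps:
O(t, B) = -36 (O(t, B) = 6*(-6) = -36)
D = 1/(-36 - 50*I*√6) (D = 1/(√(-13 - 11)*(-25) - 36) = 1/(√(-24)*(-25) - 36) = 1/((2*I*√6)*(-25) - 36) = 1/(-50*I*√6 - 36) = 1/(-36 - 50*I*√6) ≈ -0.0022091 + 0.0075156*I)
D² = (-3/1358 + 25*I*√6/8148)²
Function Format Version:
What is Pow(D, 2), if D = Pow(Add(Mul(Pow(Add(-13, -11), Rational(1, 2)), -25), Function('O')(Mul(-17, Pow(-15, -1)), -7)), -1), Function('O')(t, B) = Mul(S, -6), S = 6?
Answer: Mul(Rational(1, 66389904), Pow(Add(18, Mul(-25, I, Pow(6, Rational(1, 2)))), 2)) ≈ Add(-5.1604e-5, Mul(-3.3206e-5, I))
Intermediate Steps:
Function('O')(t, B) = -36 (Function('O')(t, B) = Mul(6, -6) = -36)
D = Pow(Add(-36, Mul(-50, I, Pow(6, Rational(1, 2)))), -1) (D = Pow(Add(Mul(Pow(Add(-13, -11), Rational(1, 2)), -25), -36), -1) = Pow(Add(Mul(Pow(-24, Rational(1, 2)), -25), -36), -1) = Pow(Add(Mul(Mul(2, I, Pow(6, Rational(1, 2))), -25), -36), -1) = Pow(Add(Mul(-50, I, Pow(6, Rational(1, 2))), -36), -1) = Pow(Add(-36, Mul(-50, I, Pow(6, Rational(1, 2)))), -1) ≈ Add(-0.0022091, Mul(0.0075156, I)))
Pow(D, 2) = Pow(Add(Rational(-3, 1358), Mul(Rational(25, 8148), I, Pow(6, Rational(1, 2)))), 2)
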